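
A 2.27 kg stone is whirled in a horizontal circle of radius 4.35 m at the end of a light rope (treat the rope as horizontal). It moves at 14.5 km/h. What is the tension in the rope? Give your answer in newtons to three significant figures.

v = 14.5 km/h = 14.5/3.6 = 4.028 m/s.
The tension is the only horizontal force, so it supplies the full centripetal force: T = m v²/r = 2.27 × (4.028)²/4.35 = 2.27 × 16.22/4.35 = 8.466 N.

8.47 N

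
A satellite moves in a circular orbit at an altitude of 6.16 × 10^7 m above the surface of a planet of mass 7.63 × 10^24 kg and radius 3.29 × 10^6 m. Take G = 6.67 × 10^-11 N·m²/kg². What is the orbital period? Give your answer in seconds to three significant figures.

r = R + h = 3.29 × 10^6 + 6.16 × 10^7 = 6.489 × 10^7 m. Gravity provides the centripetal force: G M m / r² = m v² / r ⇒ v = √(GM/r) = 2801 m/s.
T = 2πr/v = 2π × 6.489 × 10^7 / 2801 = 145600 s.

146000 s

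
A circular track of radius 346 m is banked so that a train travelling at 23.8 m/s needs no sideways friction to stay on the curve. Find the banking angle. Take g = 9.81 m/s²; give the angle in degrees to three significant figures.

For a frictionless banked turn: horizontally N sinθ = mv²/r and vertically N cosθ = mg.
Dividing: tanθ = v²/(r g) = (23.8)²/(346 × 9.81) = 566.4/3394 = 0.1669.
θ = arctan(0.1669) = 9.474°.

9.47°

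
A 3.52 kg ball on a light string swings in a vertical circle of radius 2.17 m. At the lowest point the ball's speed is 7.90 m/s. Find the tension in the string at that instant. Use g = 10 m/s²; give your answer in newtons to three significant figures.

At the lowest point, T points up (toward the centre) and the weight mg points down (away from the centre), so the net inward force is T − mg = mv²/r.
T = m(v²/r + g) = 3.52 × ((7.90)²/2.17 + 10.0) = 3.52 × (28.76 + 10.0) = 3.52 × 38.76 = 136.4 N.

136 N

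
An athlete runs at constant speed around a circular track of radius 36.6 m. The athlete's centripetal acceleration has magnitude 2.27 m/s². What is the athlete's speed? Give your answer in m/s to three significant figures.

9.11 m/s

a_c = v²/r ⇒ v = √(a_c · r) = √(2.27 × 36.6) = √83.08 = 9.115 m/s.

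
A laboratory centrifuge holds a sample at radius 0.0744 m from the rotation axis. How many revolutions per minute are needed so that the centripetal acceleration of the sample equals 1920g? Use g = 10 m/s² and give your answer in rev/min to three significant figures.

4850 rev/min

Require ω²r = 1920g, so ω = √(1920 × 10.0/0.0744) = 508.0 rad/s.
In rev/min: ω × 60/(2π) = 508.0 × 60/(2π) = 4851 rev/min.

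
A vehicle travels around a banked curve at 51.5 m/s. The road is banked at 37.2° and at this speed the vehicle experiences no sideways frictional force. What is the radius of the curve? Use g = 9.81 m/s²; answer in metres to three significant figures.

356 m

Frictionless banking: tanθ = v²/(rg), so r = v²/(g tanθ).
r = (51.5)²/(9.81 × tan 37.2°) = 2652/(9.81 × 0.7590) = 2652/7.446 = 356.2 m.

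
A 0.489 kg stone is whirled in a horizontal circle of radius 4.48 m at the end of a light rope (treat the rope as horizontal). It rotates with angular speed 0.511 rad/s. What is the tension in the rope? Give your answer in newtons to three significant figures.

0.572 N

v = ωr = 0.511 × 4.48 = 2.289 m/s.
The tension is the only horizontal force, so it supplies the full centripetal force: T = m v²/r = 0.489 × (2.289)²/4.48 = 0.489 × 5.241/4.48 = 0.5720 N.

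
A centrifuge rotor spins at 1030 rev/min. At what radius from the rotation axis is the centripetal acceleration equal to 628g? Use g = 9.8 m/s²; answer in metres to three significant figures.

0.529 m

ω = 1030 rev/min × 2π/60 = 107.9 rad/s.
a_c = ω²r = 628g ⇒ r = 628 × 9.8 / (107.9)² = 6154/11630 = 0.5290 m.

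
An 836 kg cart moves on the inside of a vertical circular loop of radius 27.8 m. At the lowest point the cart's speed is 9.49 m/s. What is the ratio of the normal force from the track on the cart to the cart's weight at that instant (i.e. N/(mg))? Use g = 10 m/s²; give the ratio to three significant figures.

At the bottom, N − mg = mv²/r, so N = m(v²/r + g) and N/(mg) = v²/(rg) + 1 = (9.49)²/(27.8 × 10.0) + 1 = 0.3240 + 1 = 1.324.

1.32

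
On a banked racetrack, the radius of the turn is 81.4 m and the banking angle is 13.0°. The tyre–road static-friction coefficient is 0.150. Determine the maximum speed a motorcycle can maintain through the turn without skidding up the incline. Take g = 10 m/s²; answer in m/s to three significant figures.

At the maximum speed, friction acts down the slope at its limiting value f = μN. Radially (horizontal, toward centre): N sinθ + μN cosθ = mv²/r. Vertically: N cosθ − μN sinθ = mg.
Dividing: v² = r g (sinθ + μcosθ)/(cosθ − μsinθ).
sinθ + μcosθ = 0.2250 + 0.150×0.9744 = 0.3711; cosθ − μsinθ = 0.9744 − 0.150×0.2250 = 0.9406.
v² = 81.4 × 10.0 × 0.3711/0.9406 = 321.1 m²/s², so v = 17.92 m/s.

17.9 m/s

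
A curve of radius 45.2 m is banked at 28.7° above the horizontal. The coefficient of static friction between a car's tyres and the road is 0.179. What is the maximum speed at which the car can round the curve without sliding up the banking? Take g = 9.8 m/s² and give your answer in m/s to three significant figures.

At the maximum speed, friction acts down the slope at its limiting value f = μN. Radially (horizontal, toward centre): N sinθ + μN cosθ = mv²/r. Vertically: N cosθ − μN sinθ = mg.
Dividing: v² = r g (sinθ + μcosθ)/(cosθ − μsinθ).
sinθ + μcosθ = 0.4802 + 0.179×0.8771 = 0.6372; cosθ − μsinθ = 0.8771 − 0.179×0.4802 = 0.7912.
v² = 45.2 × 9.8 × 0.6372/0.7912 = 356.8 m²/s², so v = 18.89 m/s.

18.9 m/s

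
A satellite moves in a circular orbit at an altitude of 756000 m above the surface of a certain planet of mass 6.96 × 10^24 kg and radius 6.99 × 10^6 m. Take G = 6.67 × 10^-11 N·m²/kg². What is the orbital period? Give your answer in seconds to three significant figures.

6290 s

r = R + h = 6.99 × 10^6 + 756000 = 7.746 × 10^6 m. Gravity provides the centripetal force: G M m / r² = m v² / r ⇒ v = √(GM/r) = 7742 m/s.
T = 2πr/v = 2π × 7.746 × 10^6 / 7742 = 6287 s.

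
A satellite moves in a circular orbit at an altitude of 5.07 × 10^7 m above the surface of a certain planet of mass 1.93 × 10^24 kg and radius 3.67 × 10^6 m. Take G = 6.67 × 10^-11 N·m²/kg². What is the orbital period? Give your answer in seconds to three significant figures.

222000 s

r = R + h = 3.67 × 10^6 + 5.07 × 10^7 = 5.437 × 10^7 m. Gravity provides the centripetal force: G M m / r² = m v² / r ⇒ v = √(GM/r) = 1539 m/s.
T = 2πr/v = 2π × 5.437 × 10^7 / 1539 = 222000 s.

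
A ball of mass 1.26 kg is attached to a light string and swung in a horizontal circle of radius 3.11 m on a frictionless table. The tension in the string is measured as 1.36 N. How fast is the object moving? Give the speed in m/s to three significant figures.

1.83 m/s

T = m v²/r ⇒ v = √(T r / m) = √(1.36 × 3.11 / 1.26) = √3.357 = 1.832 m/s.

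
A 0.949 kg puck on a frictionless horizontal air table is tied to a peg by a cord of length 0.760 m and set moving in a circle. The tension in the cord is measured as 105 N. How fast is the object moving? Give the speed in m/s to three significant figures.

T = m v²/r ⇒ v = √(T r / m) = √(105 × 0.760 / 0.949) = √84.09 = 9.170 m/s.

9.17 m/s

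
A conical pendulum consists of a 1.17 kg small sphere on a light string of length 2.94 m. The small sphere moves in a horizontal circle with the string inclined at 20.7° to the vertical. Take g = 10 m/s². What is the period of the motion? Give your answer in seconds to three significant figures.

3.30 s

r = L sinθ = 1.039 m. From T sinθ = mω²r and T cosθ = mg: tanθ = ω²r/g, so ω² = g tanθ / r = g/(L cosθ).
ω = √(g/(L cosθ)) = √(10.0/(2.94 × 0.9354)) = √3.636 = 1.907 rad/s.
Period = 2π/ω = 3.295 s.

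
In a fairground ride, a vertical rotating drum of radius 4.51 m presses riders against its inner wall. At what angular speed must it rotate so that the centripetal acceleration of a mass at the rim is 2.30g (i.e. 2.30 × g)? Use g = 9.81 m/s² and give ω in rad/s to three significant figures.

2.24 rad/s

Centripetal acceleration a_c = ω²r. Setting ω²r = 2.30g:
ω = √(2.30g / r) = √(2.30 × 9.81 / 4.51) = √5.003 = 2.237 rad/s.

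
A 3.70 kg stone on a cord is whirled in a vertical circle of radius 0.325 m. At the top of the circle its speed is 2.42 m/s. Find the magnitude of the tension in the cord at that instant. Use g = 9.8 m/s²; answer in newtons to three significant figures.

30.4 N

At the top, both T and the weight mg point inward (toward the centre), so T + mg = mv²/r.
T = m(v²/r − g) = 3.70 × ((2.42)²/0.325 − 9.8) = 3.70 × (18.02 − 9.8) = 3.70 × 8.220 = 30.41 N.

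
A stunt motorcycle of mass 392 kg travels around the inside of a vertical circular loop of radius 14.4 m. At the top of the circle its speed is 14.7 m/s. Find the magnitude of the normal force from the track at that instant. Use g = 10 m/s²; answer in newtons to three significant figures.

At the top, both N and the weight mg point inward (toward the centre), so N + mg = mv²/r.
N = m(v²/r − g) = 392 × ((14.7)²/14.4 − 10.0) = 392 × (15.01 − 10.0) = 392 × 5.006 = 1962 N.

1960 N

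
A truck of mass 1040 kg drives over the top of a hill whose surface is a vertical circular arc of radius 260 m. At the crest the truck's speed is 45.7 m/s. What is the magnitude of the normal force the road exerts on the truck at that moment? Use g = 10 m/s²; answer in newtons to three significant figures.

At the crest the centripetal acceleration points downward (toward the centre of the arc), so mg − N = mv²/r.
N = m(g − v²/r) = 1040 × (10.0 − (45.7)²/260) = 1040 × (10.0 − 8.033) = 1040 × 1.967 = 2046 N.

2050 N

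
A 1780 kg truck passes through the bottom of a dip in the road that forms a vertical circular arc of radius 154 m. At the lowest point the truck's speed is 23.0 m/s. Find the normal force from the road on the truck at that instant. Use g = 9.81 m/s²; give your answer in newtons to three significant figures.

23600 N

At the lowest point, N points up (toward the centre) and the weight mg points down (away from the centre), so the net inward force is N − mg = mv²/r.
N = m(v²/r + g) = 1780 × ((23.0)²/154 + 9.81) = 1780 × (3.435 + 9.81) = 1780 × 13.25 = 23580 N.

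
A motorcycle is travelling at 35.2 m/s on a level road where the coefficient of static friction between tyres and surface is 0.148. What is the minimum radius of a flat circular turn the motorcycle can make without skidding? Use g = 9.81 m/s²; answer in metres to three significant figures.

At the limit, μ_s m g = m v²/r, so r_min = v²/(μ_s g) = (35.2)²/(0.148 × 9.81) = 1239/1.452 = 853.4 m.

853 m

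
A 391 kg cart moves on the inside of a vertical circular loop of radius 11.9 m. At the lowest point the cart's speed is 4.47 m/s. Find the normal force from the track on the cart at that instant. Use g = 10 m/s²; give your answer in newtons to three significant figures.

At the lowest point, N points up (toward the centre) and the weight mg points down (away from the centre), so the net inward force is N − mg = mv²/r.
N = m(v²/r + g) = 391 × ((4.47)²/11.9 + 10.0) = 391 × (1.679 + 10.0) = 391 × 11.68 = 4567 N.

4570 N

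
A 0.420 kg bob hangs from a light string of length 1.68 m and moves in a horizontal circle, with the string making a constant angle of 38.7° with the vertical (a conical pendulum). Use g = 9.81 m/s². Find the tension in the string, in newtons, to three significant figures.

5.28 N

Vertically the bob has no acceleration, so T cosθ = mg.
T = mg/cosθ = 0.420 × 9.81 / cos 38.7° = 4.120/0.7804 = 5.279 N.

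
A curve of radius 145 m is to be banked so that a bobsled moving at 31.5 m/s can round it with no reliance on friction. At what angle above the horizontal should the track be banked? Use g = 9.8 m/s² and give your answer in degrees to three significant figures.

With no friction, the horizontal component of the normal force provides the centripetal force: N sinθ = mv²/r, while N cosθ = mg vertically.
Dividing: tanθ = v²/(r g) = (31.5)²/(145 × 9.8) = 992.2/1421 = 0.6983.
θ = arctan(0.6983) = 34.93°.

34.9°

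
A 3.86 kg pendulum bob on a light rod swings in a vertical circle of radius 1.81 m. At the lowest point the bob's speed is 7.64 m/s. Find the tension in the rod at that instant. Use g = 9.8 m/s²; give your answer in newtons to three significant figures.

162 N

At the lowest point, T points up (toward the centre) and the weight mg points down (away from the centre), so the net inward force is T − mg = mv²/r.
T = m(v²/r + g) = 3.86 × ((7.64)²/1.81 + 9.8) = 3.86 × (32.25 + 9.8) = 3.86 × 42.05 = 162.3 N.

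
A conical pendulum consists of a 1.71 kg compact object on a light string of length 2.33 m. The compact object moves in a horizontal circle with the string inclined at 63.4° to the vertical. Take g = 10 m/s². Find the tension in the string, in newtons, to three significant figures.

38.2 N

Vertically the bob has no acceleration, so T cosθ = mg.
T = mg/cosθ = 1.71 × 10.0 / cos 63.4° = 17.10/0.4478 = 38.19 N.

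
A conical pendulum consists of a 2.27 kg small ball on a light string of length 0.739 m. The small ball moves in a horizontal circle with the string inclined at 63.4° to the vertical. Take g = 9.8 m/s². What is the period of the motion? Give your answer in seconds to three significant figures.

1.15 s

r = L sinθ = 0.6608 m. From T sinθ = mω²r and T cosθ = mg: tanθ = ω²r/g, so ω² = g tanθ / r = g/(L cosθ).
ω = √(g/(L cosθ)) = √(9.8/(0.739 × 0.4478)) = √29.62 = 5.442 rad/s.
Period = 2π/ω = 1.155 s.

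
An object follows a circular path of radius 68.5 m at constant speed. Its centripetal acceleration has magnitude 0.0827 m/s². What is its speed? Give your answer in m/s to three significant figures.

2.38 m/s

a_c = v²/r ⇒ v = √(a_c · r) = √(0.0827 × 68.5) = √5.665 = 2.380 m/s.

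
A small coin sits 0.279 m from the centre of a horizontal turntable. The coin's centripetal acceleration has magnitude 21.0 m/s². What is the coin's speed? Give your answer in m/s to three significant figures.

2.42 m/s

a_c = v²/r ⇒ v = √(a_c · r) = √(21.0 × 0.279) = √5.859 = 2.421 m/s.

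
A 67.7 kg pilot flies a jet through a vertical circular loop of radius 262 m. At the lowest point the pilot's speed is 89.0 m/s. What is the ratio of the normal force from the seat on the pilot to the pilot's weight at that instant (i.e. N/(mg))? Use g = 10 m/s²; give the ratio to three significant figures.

At the bottom, N − mg = mv²/r, so N = m(v²/r + g) and N/(mg) = v²/(rg) + 1 = (89.0)²/(262 × 10.0) + 1 = 3.023 + 1 = 4.023.

4.02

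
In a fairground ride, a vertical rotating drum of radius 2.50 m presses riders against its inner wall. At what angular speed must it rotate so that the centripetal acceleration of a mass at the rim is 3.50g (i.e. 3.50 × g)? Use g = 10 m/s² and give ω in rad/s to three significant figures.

Centripetal acceleration a_c = ω²r. Setting ω²r = 3.50g:
ω = √(3.50g / r) = √(3.50 × 10.0 / 2.50) = √14.00 = 3.742 rad/s.

3.74 rad/s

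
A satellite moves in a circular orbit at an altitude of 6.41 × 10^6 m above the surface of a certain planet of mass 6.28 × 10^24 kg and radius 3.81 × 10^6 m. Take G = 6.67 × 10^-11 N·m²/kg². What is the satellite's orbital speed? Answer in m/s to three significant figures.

Orbital radius r = R + h = 3.81 × 10^6 + 6.41 × 10^6 = 1.022 × 10^7 m.
Gravity supplies the centripetal force: G M m / r² = m v² / r, so v = √(GM/r).
v = √(6.67 × 10^-11 × 6.28 × 10^24 / 1.022 × 10^7) = √(4.099 × 10^7) = 6402 m/s.

6400 m/s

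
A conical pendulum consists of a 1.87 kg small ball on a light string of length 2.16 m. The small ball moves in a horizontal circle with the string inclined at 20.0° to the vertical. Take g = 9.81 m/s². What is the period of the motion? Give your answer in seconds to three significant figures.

r = L sinθ = 0.7388 m. From T sinθ = mω²r and T cosθ = mg: tanθ = ω²r/g, so ω² = g tanθ / r = g/(L cosθ).
ω = √(g/(L cosθ)) = √(9.81/(2.16 × 0.9397)) = √4.833 = 2.198 rad/s.
Period = 2π/ω = 2.858 s.

2.86 s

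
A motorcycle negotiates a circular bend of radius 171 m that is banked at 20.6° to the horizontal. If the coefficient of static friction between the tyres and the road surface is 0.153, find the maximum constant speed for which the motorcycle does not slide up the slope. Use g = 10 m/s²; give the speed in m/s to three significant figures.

31.0 m/s

At the maximum speed, friction acts down the slope at its limiting value f = μN. Radially (horizontal, toward centre): N sinθ + μN cosθ = mv²/r. Vertically: N cosθ − μN sinθ = mg.
Dividing: v² = r g (sinθ + μcosθ)/(cosθ − μsinθ).
sinθ + μcosθ = 0.3518 + 0.153×0.9361 = 0.4951; cosθ − μsinθ = 0.9361 − 0.153×0.3518 = 0.8822.
v² = 171 × 10.0 × 0.4951/0.8822 = 959.6 m²/s², so v = 30.98 m/s.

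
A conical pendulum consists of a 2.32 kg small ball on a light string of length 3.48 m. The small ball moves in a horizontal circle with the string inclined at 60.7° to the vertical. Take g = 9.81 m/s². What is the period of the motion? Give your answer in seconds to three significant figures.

r = L sinθ = 3.035 m. From T sinθ = mω²r and T cosθ = mg: tanθ = ω²r/g, so ω² = g tanθ / r = g/(L cosθ).
ω = √(g/(L cosθ)) = √(9.81/(3.48 × 0.4894)) = √5.760 = 2.400 rad/s.
Period = 2π/ω = 2.618 s.

2.62 s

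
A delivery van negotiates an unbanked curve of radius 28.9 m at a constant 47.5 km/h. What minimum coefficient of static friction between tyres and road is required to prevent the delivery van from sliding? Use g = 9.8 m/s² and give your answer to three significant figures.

0.615

v = 47.5/3.6 = 13.19 m/s.
Friction provides the centripetal force: μ_s m g = m v²/r, so μ_s = v²/(g r) = (13.19)²/(9.8 × 28.9) = 174.1/283.2 = 0.6147.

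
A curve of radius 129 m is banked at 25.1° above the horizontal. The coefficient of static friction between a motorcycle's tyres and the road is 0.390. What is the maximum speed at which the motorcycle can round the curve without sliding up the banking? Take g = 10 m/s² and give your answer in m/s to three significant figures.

36.8 m/s

At the maximum speed, friction acts down the slope at its limiting value f = μN. Radially (horizontal, toward centre): N sinθ + μN cosθ = mv²/r. Vertically: N cosθ − μN sinθ = mg.
Dividing: v² = r g (sinθ + μcosθ)/(cosθ − μsinθ).
sinθ + μcosθ = 0.4242 + 0.390×0.9056 = 0.7774; cosθ − μsinθ = 0.9056 − 0.390×0.4242 = 0.7401.
v² = 129 × 10.0 × 0.7774/0.7401 = 1355 m²/s², so v = 36.81 m/s.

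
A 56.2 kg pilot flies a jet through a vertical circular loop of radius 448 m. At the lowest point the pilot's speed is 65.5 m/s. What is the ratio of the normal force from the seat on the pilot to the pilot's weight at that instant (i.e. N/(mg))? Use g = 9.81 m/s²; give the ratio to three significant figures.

At the bottom, N − mg = mv²/r, so N = m(v²/r + g) and N/(mg) = v²/(rg) + 1 = (65.5)²/(448 × 9.81) + 1 = 0.9762 + 1 = 1.976.

1.98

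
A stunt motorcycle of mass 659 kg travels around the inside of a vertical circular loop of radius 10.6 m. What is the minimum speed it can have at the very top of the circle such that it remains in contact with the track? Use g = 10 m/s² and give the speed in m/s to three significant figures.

At the highest point the centre is directly below, so both the weight and N act inward: N + mg = mv²/r.
At minimum speed N → 0, so mg = mv_min²/r ⇒ v_min = √(g r) = √(10.0 × 10.6) = 10.30 m/s.

10.3 m/s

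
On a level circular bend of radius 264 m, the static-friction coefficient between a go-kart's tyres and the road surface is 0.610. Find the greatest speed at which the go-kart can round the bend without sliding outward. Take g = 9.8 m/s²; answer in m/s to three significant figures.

39.7 m/s

Friction provides the centripetal force on a flat curve. At maximum speed it is at its limiting value: μ_s m g = m v²/r.
Mass cancels: v_max = √(μ_s g r) = √(0.610 × 9.8 × 264) = √1578 = 39.73 m/s.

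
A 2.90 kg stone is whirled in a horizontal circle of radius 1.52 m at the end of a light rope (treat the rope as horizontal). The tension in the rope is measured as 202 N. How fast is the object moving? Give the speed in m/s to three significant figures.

T = m v²/r ⇒ v = √(T r / m) = √(202 × 1.52 / 2.90) = √105.9 = 10.29 m/s.

10.3 m/s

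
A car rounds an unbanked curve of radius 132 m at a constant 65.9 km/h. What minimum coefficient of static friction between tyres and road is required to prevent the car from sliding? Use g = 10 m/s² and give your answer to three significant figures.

v = 65.9/3.6 = 18.31 m/s.
Friction provides the centripetal force: μ_s m g = m v²/r, so μ_s = v²/(g r) = (18.31)²/(10.0 × 132) = 335.1/1320 = 0.2539.

0.254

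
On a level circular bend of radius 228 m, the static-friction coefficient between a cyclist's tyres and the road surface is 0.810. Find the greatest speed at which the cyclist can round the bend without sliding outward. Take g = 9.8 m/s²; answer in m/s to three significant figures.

The only inward force on a level bend is static friction, so at the limit f_s = μ_s N = μ_s m g = m v²/r.
Mass cancels: v_max = √(μ_s g r) = √(0.810 × 9.8 × 228) = √1810 = 42.54 m/s.

42.5 m/s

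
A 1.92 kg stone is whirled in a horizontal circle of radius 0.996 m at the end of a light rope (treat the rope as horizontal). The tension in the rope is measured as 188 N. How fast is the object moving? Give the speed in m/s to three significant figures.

9.88 m/s

T = m v²/r ⇒ v = √(T r / m) = √(188 × 0.996 / 1.92) = √97.52 = 9.875 m/s.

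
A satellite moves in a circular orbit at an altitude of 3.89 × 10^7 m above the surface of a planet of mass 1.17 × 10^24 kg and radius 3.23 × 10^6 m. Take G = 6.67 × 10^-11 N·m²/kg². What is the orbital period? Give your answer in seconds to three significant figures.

194000 s

r = R + h = 3.23 × 10^6 + 3.89 × 10^7 = 4.213 × 10^7 m. Gravity provides the centripetal force: G M m / r² = m v² / r ⇒ v = √(GM/r) = 1361 m/s.
T = 2πr/v = 2π × 4.213 × 10^7 / 1361 = 194500 s.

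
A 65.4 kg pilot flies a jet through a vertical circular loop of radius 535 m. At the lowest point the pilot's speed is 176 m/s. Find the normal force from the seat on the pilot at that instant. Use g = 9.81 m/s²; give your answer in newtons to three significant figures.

4430 N

At the lowest point, N points up (toward the centre) and the weight mg points down (away from the centre), so the net inward force is N − mg = mv²/r.
N = m(v²/r + g) = 65.4 × ((176)²/535 + 9.81) = 65.4 × (57.90 + 9.81) = 65.4 × 67.71 = 4428 N.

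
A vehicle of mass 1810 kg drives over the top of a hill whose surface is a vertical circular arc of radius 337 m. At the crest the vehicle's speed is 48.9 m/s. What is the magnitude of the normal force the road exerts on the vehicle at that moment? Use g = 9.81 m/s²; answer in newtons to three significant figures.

4910 N

At the crest the centripetal acceleration points downward (toward the centre of the arc), so mg − N = mv²/r.
N = m(g − v²/r) = 1810 × (9.81 − (48.9)²/337) = 1810 × (9.81 − 7.096) = 1810 × 2.714 = 4913 N.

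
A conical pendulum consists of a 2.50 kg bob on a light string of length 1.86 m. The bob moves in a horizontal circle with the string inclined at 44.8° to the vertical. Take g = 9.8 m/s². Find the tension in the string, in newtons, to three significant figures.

34.5 N

Vertically the bob has no acceleration, so T cosθ = mg.
T = mg/cosθ = 2.50 × 9.8 / cos 44.8° = 24.50/0.7096 = 34.53 N.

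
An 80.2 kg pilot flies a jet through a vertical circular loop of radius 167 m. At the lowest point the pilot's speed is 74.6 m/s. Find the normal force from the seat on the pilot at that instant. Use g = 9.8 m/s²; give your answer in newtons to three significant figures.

3460 N

At the lowest point, N points up (toward the centre) and the weight mg points down (away from the centre), so the net inward force is N − mg = mv²/r.
N = m(v²/r + g) = 80.2 × ((74.6)²/167 + 9.8) = 80.2 × (33.32 + 9.8) = 80.2 × 43.12 = 3459 N.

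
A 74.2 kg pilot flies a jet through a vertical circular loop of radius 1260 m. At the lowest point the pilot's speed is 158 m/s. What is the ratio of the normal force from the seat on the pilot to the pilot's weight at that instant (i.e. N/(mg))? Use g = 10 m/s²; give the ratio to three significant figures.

At the bottom, N − mg = mv²/r, so N = m(v²/r + g) and N/(mg) = v²/(rg) + 1 = (158)²/(1260 × 10.0) + 1 = 1.981 + 1 = 2.981.

2.98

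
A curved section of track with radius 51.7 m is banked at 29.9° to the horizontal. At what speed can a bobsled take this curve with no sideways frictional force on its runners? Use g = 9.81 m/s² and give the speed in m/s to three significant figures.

On a frictionless banked curve, N sinθ = mv²/r and N cosθ = mg, so tanθ = v²/(rg).
v = √(r g tanθ) = √(51.7 × 9.81 × tan 29.9°) = √(51.7 × 9.81 × 0.5750) = √291.6 = 17.08 m/s.

17.1 m/s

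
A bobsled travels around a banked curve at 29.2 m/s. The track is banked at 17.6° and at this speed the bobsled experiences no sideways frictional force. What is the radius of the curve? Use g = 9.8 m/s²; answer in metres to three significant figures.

274 m

Frictionless banking: tanθ = v²/(rg), so r = v²/(g tanθ).
r = (29.2)²/(9.8 × tan 17.6°) = 852.6/(9.8 × 0.3172) = 852.6/3.109 = 274.3 m.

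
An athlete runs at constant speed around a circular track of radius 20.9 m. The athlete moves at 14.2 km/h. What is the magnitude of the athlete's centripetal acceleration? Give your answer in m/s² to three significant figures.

v = 14.2 km/h = 14.2/3.6 = 3.944 m/s.
a_c = v²/r = (3.944)²/20.9 = 15.56/20.9 = 0.7444 m/s².

0.744 m/s²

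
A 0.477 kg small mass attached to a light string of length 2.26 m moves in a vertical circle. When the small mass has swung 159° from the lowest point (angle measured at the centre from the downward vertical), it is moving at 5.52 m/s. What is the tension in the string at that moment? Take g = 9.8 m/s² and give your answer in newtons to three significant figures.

2.07 N

Take the radial direction toward the centre of the circle as positive. The component of the weight along the string toward the centre is −mg cos φ (φ measured from the bottom), so Newton's second law along the string gives T − mg cos φ = m v²/r.
cos 159° = -0.9336, so T = m(v²/r + g cos φ) = 0.477 × ((5.52)²/2.26 + 9.8 × -0.9336) = 0.477 × (13.48 + (-9.149)) = 0.477 × 4.333 = 2.067 N.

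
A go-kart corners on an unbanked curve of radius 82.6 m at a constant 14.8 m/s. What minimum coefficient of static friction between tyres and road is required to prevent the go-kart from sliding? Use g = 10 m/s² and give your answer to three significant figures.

0.265

Friction provides the centripetal force: μ_s m g = m v²/r, so μ_s = v²/(g r) = (14.80)²/(10.0 × 82.6) = 219.0/826.0 = 0.2652.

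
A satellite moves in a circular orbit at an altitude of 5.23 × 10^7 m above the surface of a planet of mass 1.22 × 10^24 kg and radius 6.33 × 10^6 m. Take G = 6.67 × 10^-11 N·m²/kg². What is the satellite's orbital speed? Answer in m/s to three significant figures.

1180 m/s

Orbital radius r = R + h = 6.33 × 10^6 + 5.23 × 10^7 = 5.863 × 10^7 m.
Gravity supplies the centripetal force: G M m / r² = m v² / r, so v = √(GM/r).
v = √(6.67 × 10^-11 × 1.22 × 10^24 / 5.863 × 10^7) = √(1.388 × 10^6) = 1178 m/s.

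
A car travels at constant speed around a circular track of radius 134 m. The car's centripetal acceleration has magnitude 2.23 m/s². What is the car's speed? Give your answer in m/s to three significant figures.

a_c = v²/r ⇒ v = √(a_c · r) = √(2.23 × 134) = √298.8 = 17.29 m/s.

17.3 m/s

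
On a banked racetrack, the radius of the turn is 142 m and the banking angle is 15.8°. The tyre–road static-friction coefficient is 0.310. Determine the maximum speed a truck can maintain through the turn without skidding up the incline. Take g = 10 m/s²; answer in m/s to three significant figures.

30.4 m/s

At the maximum speed, friction acts down the slope at its limiting value f = μN. Radially (horizontal, toward centre): N sinθ + μN cosθ = mv²/r. Vertically: N cosθ − μN sinθ = mg.
Dividing: v² = r g (sinθ + μcosθ)/(cosθ − μsinθ).
sinθ + μcosθ = 0.2723 + 0.310×0.9622 = 0.5706; cosθ − μsinθ = 0.9622 − 0.310×0.2723 = 0.8778.
v² = 142 × 10.0 × 0.5706/0.8778 = 923.0 m²/s², so v = 30.38 m/s.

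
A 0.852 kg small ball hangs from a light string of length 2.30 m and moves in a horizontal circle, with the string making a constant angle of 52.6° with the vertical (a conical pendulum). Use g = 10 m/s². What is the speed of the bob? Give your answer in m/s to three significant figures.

4.89 m/s

The radius of the circle is r = L sinθ = 2.30 × sin 52.6° = 1.827 m.
Horizontally T sinθ = mv²/r and vertically T cosθ = mg, so tanθ = v²/(rg).
v = √(r g tanθ) = √(1.827 × 10.0 × 1.308) = √23.90 = 4.889 m/s.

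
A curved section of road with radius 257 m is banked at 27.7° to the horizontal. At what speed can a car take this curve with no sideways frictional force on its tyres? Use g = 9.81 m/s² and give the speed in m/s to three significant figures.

On a frictionless banked curve, N sinθ = mv²/r and N cosθ = mg, so tanθ = v²/(rg).
v = √(r g tanθ) = √(257 × 9.81 × tan 27.7°) = √(257 × 9.81 × 0.5250) = √1324 = 36.38 m/s.

36.4 m/s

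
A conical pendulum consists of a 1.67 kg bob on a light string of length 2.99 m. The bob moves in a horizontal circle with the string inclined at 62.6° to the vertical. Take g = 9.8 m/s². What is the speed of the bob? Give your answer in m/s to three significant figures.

The radius of the circle is r = L sinθ = 2.99 × sin 62.6° = 2.655 m.
Horizontally T sinθ = mv²/r and vertically T cosθ = mg, so tanθ = v²/(rg).
v = √(r g tanθ) = √(2.655 × 9.8 × 1.929) = √50.19 = 7.084 m/s.

7.08 m/s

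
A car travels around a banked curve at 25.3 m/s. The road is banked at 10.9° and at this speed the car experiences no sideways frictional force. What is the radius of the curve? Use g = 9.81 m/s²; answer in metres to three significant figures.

Frictionless banking: tanθ = v²/(rg), so r = v²/(g tanθ).
r = (25.3)²/(9.81 × tan 10.9°) = 640.1/(9.81 × 0.1926) = 640.1/1.889 = 338.8 m.

339 m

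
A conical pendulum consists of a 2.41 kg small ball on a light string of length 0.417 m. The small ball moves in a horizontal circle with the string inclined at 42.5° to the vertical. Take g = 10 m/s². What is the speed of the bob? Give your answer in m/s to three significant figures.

1.61 m/s

The radius of the circle is r = L sinθ = 0.417 × sin 42.5° = 0.2817 m.
Horizontally T sinθ = mv²/r and vertically T cosθ = mg, so tanθ = v²/(rg).
v = √(r g tanθ) = √(0.2817 × 10.0 × 0.9163) = √2.581 = 1.607 m/s.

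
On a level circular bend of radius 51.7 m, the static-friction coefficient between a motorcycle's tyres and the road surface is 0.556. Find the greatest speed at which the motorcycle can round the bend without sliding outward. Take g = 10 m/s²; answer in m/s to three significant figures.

On a flat curve, static friction is the only horizontal force, so it must supply the full centripetal force: μ_s m g = m v²/r.
Mass cancels: v_max = √(μ_s g r) = √(0.556 × 10.0 × 51.7) = √287.5 = 16.95 m/s.

17.0 m/s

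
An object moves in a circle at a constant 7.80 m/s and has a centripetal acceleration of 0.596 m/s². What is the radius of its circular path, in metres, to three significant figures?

a_c = v²/r ⇒ r = v²/a_c = (7.80)²/0.596 = 60.84/0.596 = 102.1 m.

102 m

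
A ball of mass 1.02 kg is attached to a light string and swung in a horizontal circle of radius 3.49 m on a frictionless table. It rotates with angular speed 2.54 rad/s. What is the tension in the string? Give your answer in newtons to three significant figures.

v = ωr = 2.54 × 3.49 = 8.865 m/s.
The tension is the only horizontal force, so it supplies the full centripetal force: T = m v²/r = 1.02 × (8.865)²/3.49 = 1.02 × 78.58/3.49 = 22.97 N.

23.0 N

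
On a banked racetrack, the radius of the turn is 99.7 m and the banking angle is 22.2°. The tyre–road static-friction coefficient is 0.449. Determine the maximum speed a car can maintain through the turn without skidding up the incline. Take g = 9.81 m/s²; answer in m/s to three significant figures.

32.0 m/s

At the maximum speed, friction acts down the slope at its limiting value f = μN. Radially (horizontal, toward centre): N sinθ + μN cosθ = mv²/r. Vertically: N cosθ − μN sinθ = mg.
Dividing: v² = r g (sinθ + μcosθ)/(cosθ − μsinθ).
sinθ + μcosθ = 0.3778 + 0.449×0.9259 = 0.7936; cosθ − μsinθ = 0.9259 − 0.449×0.3778 = 0.7562.
v² = 99.7 × 9.81 × 0.7936/0.7562 = 1026 m²/s², so v = 32.04 m/s.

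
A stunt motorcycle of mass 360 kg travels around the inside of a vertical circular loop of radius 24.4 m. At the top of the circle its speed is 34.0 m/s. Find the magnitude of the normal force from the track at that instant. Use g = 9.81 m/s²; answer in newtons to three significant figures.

13500 N

At the top, both N and the weight mg point inward (toward the centre), so N + mg = mv²/r.
N = m(v²/r − g) = 360 × ((34.0)²/24.4 − 9.81) = 360 × (47.38 − 9.81) = 360 × 37.57 = 13520 N.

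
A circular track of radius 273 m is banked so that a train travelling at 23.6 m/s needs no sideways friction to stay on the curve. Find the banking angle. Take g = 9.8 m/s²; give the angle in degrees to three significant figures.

For a frictionless banked turn: horizontally N sinθ = mv²/r and vertically N cosθ = mg.
Dividing: tanθ = v²/(r g) = (23.6)²/(273 × 9.8) = 557.0/2675 = 0.2082.
θ = arctan(0.2082) = 11.76°.

11.8°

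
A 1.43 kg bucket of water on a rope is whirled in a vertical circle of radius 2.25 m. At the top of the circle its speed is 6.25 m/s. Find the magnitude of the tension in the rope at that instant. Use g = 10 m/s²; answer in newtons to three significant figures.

At the top, both T and the weight mg point inward (toward the centre), so T + mg = mv²/r.
T = m(v²/r − g) = 1.43 × ((6.25)²/2.25 − 10.0) = 1.43 × (17.36 − 10.0) = 1.43 × 7.361 = 10.53 N.

10.5 N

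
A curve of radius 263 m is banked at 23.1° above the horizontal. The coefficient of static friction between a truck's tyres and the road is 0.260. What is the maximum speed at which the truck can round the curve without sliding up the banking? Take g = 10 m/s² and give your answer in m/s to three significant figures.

At the maximum speed, friction acts down the slope at its limiting value f = μN. Radially (horizontal, toward centre): N sinθ + μN cosθ = mv²/r. Vertically: N cosθ − μN sinθ = mg.
Dividing: v² = r g (sinθ + μcosθ)/(cosθ − μsinθ).
sinθ + μcosθ = 0.3923 + 0.260×0.9198 = 0.6315; cosθ − μsinθ = 0.9198 − 0.260×0.3923 = 0.8178.
v² = 263 × 10.0 × 0.6315/0.8178 = 2031 m²/s², so v = 45.06 m/s.

45.1 m/s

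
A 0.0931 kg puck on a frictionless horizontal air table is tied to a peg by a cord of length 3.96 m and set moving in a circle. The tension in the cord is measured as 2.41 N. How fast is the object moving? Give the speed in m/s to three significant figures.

T = m v²/r ⇒ v = √(T r / m) = √(2.41 × 3.96 / 0.0931) = √102.5 = 10.12 m/s.

10.1 m/s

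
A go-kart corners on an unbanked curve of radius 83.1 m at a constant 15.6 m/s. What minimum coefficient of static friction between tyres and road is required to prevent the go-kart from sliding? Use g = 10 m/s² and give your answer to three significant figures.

0.293

Friction provides the centripetal force: μ_s m g = m v²/r, so μ_s = v²/(g r) = (15.60)²/(10.0 × 83.1) = 243.4/831.0 = 0.2929.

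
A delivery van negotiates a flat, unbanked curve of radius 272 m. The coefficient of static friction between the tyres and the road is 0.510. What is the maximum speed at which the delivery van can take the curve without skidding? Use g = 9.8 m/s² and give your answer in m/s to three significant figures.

36.9 m/s

The only inward force on a level bend is static friction, so at the limit f_s = μ_s N = μ_s m g = m v²/r.
Mass cancels: v_max = √(μ_s g r) = √(0.510 × 9.8 × 272) = √1359 = 36.87 m/s.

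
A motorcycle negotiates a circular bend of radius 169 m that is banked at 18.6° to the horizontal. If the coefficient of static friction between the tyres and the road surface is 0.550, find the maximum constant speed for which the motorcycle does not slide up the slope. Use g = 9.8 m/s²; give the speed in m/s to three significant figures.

At the maximum speed, friction acts down the slope at its limiting value f = μN. Radially (horizontal, toward centre): N sinθ + μN cosθ = mv²/r. Vertically: N cosθ − μN sinθ = mg.
Dividing: v² = r g (sinθ + μcosθ)/(cosθ − μsinθ).
sinθ + μcosθ = 0.3190 + 0.550×0.9478 = 0.8402; cosθ − μsinθ = 0.9478 − 0.550×0.3190 = 0.7723.
v² = 169 × 9.8 × 0.8402/0.7723 = 1802 m²/s², so v = 42.45 m/s.

42.4 m/s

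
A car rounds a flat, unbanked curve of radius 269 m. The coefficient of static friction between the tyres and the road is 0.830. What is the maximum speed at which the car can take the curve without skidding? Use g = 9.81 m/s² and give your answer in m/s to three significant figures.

46.8 m/s

On a flat curve, static friction is the only horizontal force, so it must supply the full centripetal force: μ_s m g = m v²/r.
Mass cancels: v_max = √(μ_s g r) = √(0.830 × 9.81 × 269) = √2190 = 46.80 m/s.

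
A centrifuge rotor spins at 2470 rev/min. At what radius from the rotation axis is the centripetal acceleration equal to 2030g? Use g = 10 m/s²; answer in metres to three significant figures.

ω = 2470 rev/min × 2π/60 = 258.7 rad/s.
a_c = ω²r = 2030g ⇒ r = 2030 × 10.0 / (258.7)² = 20300/66900 = 0.3034 m.

0.303 m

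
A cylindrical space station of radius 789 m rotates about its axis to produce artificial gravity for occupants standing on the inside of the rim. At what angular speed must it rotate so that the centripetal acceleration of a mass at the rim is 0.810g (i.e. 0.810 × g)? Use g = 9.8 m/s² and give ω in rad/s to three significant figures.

Centripetal acceleration a_c = ω²r. Setting ω²r = 0.810g:
ω = √(0.810g / r) = √(0.810 × 9.8 / 789) = √0.01006 = 0.1003 rad/s.

0.100 rad/s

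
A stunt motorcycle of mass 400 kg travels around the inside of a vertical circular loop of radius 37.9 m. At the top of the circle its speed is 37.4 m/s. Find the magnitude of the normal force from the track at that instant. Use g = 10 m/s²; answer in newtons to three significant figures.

At the top, both N and the weight mg point inward (toward the centre), so N + mg = mv²/r.
N = m(v²/r − g) = 400 × ((37.4)²/37.9 − 10.0) = 400 × (36.91 − 10.0) = 400 × 26.91 = 10760 N.

10800 N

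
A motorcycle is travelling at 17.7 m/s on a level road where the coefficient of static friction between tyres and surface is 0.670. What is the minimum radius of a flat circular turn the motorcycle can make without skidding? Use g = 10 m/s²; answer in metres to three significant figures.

46.8 m

At the limit, μ_s m g = m v²/r, so r_min = v²/(μ_s g) = (17.7)²/(0.670 × 10.0) = 313.3/6.700 = 46.76 m.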